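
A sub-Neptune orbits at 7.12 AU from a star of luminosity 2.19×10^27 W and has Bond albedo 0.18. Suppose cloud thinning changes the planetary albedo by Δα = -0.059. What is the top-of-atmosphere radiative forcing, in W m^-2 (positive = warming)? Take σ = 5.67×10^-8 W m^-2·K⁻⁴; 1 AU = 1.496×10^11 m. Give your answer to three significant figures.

Orbital distance: d = 7.12 AU = 1.065×10^12 m.
S = L/(4πd²) = 153.6 W m^-2.
TOA radiative forcing: ΔF = −S·Δα/4 = −153.6·(-0.059)/4 = 2.266 W m^-2.

2.27 W m^-2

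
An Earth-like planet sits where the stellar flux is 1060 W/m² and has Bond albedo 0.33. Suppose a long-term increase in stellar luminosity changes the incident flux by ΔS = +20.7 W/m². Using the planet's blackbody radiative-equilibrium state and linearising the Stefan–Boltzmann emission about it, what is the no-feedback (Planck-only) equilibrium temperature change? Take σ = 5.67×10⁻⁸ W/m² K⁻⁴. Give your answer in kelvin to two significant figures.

1.2 kelvin

The baseline emission temperature is T_e = 236.6 K.
Only a fraction (1−α) is absorbed and it's spread over 4πR², so ΔF = (1−α)ΔS/4 = 3.467 W/m².
The Planck feedback parameter is 4σT_e³ = 3.002 W/m²/K.
Hence the no-feedback warming is ΔF/(4σT_e³) = 1.15 K.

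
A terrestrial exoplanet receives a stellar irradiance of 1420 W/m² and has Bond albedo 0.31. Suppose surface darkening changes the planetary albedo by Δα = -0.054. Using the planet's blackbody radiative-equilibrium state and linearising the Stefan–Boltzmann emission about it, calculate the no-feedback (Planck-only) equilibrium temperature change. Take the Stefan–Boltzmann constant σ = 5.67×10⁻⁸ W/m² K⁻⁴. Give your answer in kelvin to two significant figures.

5.0 K

The baseline emission temperature is T_e = 256.4 K.
ΔF = −(S/4)Δα = −(1420/4)×(-0.054) = 19.17 W/m².
Linearising σT⁴ gives d(σT⁴)/dT = 4σT_e³ = 3.822 W/m² per K.
ΔT₀ = ΔF/λ_P = 19.17/3.822 = 5.02 K.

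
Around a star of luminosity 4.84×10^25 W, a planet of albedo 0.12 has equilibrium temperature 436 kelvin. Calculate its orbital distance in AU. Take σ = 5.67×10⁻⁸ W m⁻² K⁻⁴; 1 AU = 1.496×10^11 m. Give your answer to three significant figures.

0.136 AU

The flux needed for this T is 4σT⁴/(1−0.12) = 9313 W m⁻².
Then d = [L/(4πS)]^(1/2) = 2.034×10^10 m, i.e. 0.1359 AU.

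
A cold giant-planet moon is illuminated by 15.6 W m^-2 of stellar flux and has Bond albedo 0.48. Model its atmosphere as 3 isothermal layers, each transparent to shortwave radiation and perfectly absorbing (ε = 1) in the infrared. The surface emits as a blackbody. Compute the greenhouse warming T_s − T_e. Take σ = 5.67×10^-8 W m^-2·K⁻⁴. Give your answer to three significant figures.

OLR = S(1−α)/4 = 2.028 W m^-2; the top layer radiates at T_e = 77.33 K.
T_s = (N+1)^(1/4)·T_e = 109.4 K.
Warming: T_s − T_e = 32.03 K.

32.0 K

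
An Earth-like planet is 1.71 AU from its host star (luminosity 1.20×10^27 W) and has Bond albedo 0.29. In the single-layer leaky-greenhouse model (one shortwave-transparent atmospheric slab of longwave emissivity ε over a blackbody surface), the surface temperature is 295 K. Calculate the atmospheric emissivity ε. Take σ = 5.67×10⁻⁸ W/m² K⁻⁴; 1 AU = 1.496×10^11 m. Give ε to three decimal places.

0.794

Orbital distance: d = 1.71 AU = 2.558×10^11 m.
S = L/(4πd²) = 1459 W/m².
TOA balance gives T_e = 260.0 K.
Inverting T_s⁴ = 2T_e⁴/(2−ε): (T_e/T_s)⁴ = 0.6032, so ε = 2(1 − 0.6032) = 0.7937.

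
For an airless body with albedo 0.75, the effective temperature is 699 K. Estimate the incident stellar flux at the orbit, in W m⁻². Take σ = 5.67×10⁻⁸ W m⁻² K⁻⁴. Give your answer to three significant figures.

2.17×10^5 W m⁻²

From S(1−α)/4 = σT⁴: S = 4σT⁴/(1−α).
The emitted flux is σT⁴ = 13540 W m⁻².
S = 4·13540/0.25 = 2.166×10^5 W m⁻².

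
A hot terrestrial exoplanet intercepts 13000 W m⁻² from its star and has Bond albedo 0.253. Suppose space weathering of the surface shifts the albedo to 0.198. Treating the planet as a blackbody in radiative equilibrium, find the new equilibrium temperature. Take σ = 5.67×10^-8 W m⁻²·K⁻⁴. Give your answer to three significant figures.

New equilibrium: T₂ = [(1−0.198)·13000/(4σ)]^(1/4) = 463.0 K.

463 kelvin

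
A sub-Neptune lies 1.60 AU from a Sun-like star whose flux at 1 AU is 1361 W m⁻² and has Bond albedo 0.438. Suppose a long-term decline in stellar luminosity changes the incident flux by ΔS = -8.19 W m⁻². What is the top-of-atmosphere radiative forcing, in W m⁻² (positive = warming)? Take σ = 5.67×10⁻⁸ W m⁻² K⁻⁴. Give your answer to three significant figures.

-1.15 W m⁻²

Flux at the orbit: S = 1361/(1.60)² = 531.6 W m⁻².
TOA radiative forcing: ΔF = (1−α)ΔS/4 = 0.562·(-8.19)/4 = -1.151 W m⁻².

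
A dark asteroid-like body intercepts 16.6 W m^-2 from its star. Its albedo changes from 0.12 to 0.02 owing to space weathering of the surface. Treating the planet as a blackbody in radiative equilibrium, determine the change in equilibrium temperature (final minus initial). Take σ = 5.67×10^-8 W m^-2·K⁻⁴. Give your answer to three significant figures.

2.44 kelvin

Initial: T₁ = [S(1−0.12)/(4σ)]^(1/4) = 89.59 K.
With α = 0.02, T₂ = 92.03 K.
Change: 92.03 − 89.59 = 2.443 K.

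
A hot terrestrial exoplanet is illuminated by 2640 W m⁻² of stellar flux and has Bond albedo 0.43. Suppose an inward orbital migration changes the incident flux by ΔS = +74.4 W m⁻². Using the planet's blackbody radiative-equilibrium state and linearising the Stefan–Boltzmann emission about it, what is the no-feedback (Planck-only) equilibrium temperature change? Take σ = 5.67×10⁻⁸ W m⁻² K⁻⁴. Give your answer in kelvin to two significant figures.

2.0 kelvin

Unperturbed T_e = [2640·(1−0.43)/(4σ)]^¼ = 285.4 K.
Only a fraction (1−α) is absorbed and it's spread over 4πR², so ΔF = (1−α)ΔS/4 = 10.60 W m⁻².
The Planck feedback parameter is 4σT_e³ = 5.273 W m⁻²/K.
ΔT₀ = ΔF/λ_P = 10.60/5.273 = 2.01 K.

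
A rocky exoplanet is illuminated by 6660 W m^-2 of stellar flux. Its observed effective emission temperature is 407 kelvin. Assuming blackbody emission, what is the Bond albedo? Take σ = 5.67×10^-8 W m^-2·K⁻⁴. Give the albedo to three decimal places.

0.066

Rearranging the radiative balance, α = 1 − 4σT⁴/S.
σT⁴ = 1556 W m^-2, so 4σT⁴ = 6223 W m^-2.
1−α = 6223/6660 = 0.9344, so α = 0.0656.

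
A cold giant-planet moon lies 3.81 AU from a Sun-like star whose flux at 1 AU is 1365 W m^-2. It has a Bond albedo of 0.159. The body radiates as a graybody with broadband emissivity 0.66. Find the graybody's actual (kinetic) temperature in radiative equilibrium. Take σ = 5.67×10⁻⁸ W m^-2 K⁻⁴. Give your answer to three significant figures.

152 K

Flux at the orbit: S = 1365/(3.81)² = 94.03 W m^-2.
The planet absorbs (1−α)S over its disc πR² and re-emits over 4πR², so the mean absorbed flux is (1−0.159)·94.03/4 = 19.77 W m^-2.
Radiative balance εσT⁴ = 19.77 gives T = [19.77/(0.66·σ)]^(1/4) = 151.6 K.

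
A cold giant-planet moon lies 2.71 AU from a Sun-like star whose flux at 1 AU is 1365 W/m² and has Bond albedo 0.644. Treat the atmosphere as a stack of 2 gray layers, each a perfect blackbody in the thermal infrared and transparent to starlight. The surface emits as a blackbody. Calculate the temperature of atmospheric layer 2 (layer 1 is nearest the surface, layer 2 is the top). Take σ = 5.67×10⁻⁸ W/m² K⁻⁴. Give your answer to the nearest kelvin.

131 kelvin

Irradiance scales as 1/d², so S = 1365 W/m² × (1/2.71)² = 185.9 W/m².
OLR = S(1−α)/4 = 16.54 W/m²; the top layer radiates at T_e = 130.7 K.
Each opaque layer satisfies 2T_j⁴ = T_{j−1}⁴ + T_{j+1}⁴, giving T_k⁴ = (N+1−k)T_e⁴.
T_2 = (1)^(1/4)·130.7 = 130.7 K.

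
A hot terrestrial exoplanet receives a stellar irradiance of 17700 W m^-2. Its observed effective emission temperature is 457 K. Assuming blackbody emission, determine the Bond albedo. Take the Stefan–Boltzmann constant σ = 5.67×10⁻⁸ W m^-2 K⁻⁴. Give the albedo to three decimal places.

Rearranging the radiative balance, α = 1 − 4σT⁴/S.
4σT⁴ = 4·5.67×10⁻⁸·(457)⁴ = 9893 W m^-2.
1−α = 9893/17700 = 0.5589, so α = 0.4411.

0.441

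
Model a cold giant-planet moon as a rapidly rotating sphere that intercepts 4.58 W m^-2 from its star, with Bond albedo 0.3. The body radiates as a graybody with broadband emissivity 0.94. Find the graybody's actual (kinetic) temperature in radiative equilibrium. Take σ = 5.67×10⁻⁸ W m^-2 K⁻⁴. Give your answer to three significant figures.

62.3 K

Averaging over the sphere, the absorbed flux is S(1−α)/4 = 0.8015 W m^-2.
Radiative balance εσT⁴ = 0.8015 gives T = [0.8015/(0.94·σ)]^(1/4) = 62.27 K.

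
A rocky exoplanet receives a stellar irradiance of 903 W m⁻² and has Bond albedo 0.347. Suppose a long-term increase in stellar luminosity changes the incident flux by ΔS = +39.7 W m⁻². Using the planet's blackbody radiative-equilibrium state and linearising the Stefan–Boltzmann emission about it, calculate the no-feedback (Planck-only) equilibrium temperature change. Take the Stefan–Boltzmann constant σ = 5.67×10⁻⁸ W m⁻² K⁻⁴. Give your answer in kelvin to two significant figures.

The baseline emission temperature is T_e = 225.8 K.
Only a fraction (1−α) is absorbed and it's spread over 4πR², so ΔF = (1−α)ΔS/4 = 6.481 W m⁻².
Linearising σT⁴ gives d(σT⁴)/dT = 4σT_e³ = 2.611 W m⁻² per K.
So ΔT₀ = 6.481/2.611 = 2.48 K.

2.5 kelvin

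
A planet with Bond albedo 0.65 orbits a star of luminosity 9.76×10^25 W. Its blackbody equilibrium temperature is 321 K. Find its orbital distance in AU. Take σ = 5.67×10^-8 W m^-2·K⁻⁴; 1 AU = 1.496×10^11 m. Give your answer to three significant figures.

0.225 AU

Energy balance gives S = 4σT⁴/(1−α) = 6880 W m^-2.
S = L/(4πd²) → d = √(L/4πS) = √(9.76×10^25/(4π·6880)) = 3.360×10^10 m = 0.2246 AU.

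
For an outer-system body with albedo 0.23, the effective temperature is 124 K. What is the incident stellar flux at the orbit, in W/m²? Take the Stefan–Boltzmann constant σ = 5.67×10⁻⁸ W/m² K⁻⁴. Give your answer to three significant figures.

69.6 W/m²

From S(1−α)/4 = σT⁴: S = 4σT⁴/(1−α).
The emitted flux is σT⁴ = 13.41 W/m².
So S = 4×13.41/(1−0.23) = 69.64 W/m².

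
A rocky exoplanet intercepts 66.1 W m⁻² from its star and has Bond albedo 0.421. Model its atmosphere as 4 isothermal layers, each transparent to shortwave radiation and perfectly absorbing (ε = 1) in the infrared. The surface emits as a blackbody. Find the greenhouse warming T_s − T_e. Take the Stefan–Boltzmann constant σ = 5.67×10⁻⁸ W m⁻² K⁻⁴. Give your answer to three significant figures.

56.5 kelvin

OLR = S(1−α)/4 = 9.568 W m⁻²; the top layer radiates at T_e = 114.0 K.
T_s = (N+1)^(1/4)·T_e = 170.4 K.
Warming: T_s − T_e = 56.46 K.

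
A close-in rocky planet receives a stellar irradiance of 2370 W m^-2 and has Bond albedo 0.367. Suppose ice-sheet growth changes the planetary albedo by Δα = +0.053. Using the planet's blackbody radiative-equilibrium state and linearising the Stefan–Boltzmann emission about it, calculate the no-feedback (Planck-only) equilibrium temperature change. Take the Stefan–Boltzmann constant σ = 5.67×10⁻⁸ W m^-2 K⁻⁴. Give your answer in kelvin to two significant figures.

-6.0 kelvin

The baseline emission temperature is T_e = 285.2 K.
TOA radiative forcing: ΔF = −S·Δα/4 = −2370·(+0.053)/4 = -31.40 W m^-2.
Linearising σT⁴ gives d(σT⁴)/dT = 4σT_e³ = 5.260 W m^-2 per K.
ΔT₀ = ΔF/λ_P = -31.40/5.260 = -5.97 K.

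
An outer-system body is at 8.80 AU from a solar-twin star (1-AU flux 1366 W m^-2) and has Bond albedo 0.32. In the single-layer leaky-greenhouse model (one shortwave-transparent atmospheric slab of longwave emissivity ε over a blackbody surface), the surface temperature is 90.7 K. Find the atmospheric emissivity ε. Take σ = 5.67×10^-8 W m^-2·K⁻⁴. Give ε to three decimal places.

By the inverse-square law, S = 1366/8.80² = 17.64 W m^-2.
First, T_e = [17.64·(1−0.32)/(4σ)]^(1/4) = 85.28 K.
Since (2−ε)/2 = (T_e/T_s)⁴ = 0.7815, ε = 0.4370.

0.437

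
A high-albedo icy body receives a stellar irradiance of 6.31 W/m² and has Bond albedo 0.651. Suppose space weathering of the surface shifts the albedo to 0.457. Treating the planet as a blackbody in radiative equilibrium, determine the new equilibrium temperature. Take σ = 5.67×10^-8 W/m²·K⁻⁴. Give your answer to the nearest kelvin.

62 K

T₂ = [S(1−α₂)/(4σ)]^(1/4) = [6.310·0.543/(4σ)]^(1/4) = 62.34 K.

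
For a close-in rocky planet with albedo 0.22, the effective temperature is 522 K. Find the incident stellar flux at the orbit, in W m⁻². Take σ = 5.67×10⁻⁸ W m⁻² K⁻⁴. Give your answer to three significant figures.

From S(1−α)/4 = σT⁴: S = 4σT⁴/(1−α).
σT⁴ = 5.67×10⁻⁸·(522)⁴ = 4210 W m⁻².
S = 4·4210/0.78 = 21590 W m⁻².

21600 W m⁻²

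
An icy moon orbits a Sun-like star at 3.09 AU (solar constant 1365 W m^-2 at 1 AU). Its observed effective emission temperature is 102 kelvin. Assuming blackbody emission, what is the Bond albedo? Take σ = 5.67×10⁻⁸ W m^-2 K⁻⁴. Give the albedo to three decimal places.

0.828

Irradiance scales as 1/d², so S = 1365 W m^-2 × (1/3.09)² = 143.0 W m^-2.
Rearranging the radiative balance, α = 1 − 4σT⁴/S.
4σT⁴ = 4·5.67×10⁻⁸·(102)⁴ = 24.55 W m^-2.
1−α = 24.55/143.0 = 0.1717, so α = 0.8283.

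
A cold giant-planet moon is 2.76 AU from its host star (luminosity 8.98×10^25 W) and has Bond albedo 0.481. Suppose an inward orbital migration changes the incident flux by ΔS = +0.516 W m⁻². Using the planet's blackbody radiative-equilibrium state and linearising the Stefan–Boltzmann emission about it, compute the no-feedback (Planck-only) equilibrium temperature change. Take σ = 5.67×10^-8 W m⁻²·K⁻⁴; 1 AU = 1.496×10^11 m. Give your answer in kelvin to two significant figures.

Orbital distance: d = 2.76 AU = 4.129×10^11 m.
S = L/(4πd²) = 41.92 W m⁻².
Unperturbed T_e = [41.92·(1−0.481)/(4σ)]^¼ = 98.96 K.
TOA radiative forcing: ΔF = (1−α)ΔS/4 = 0.519·(+0.516)/4 = 0.06695 W m⁻².
Linearising σT⁴ gives d(σT⁴)/dT = 4σT_e³ = 0.2198 W m⁻² per K.
ΔT₀ = ΔF/λ_P = 0.06695/0.2198 = 0.305 K.

0.30 kelvin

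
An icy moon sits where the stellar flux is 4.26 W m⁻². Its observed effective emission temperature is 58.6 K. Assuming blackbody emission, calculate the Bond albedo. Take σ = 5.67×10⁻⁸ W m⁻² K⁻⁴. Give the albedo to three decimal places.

Rearranging the radiative balance, α = 1 − 4σT⁴/S.
4σT⁴ = 4·5.67×10⁻⁸·(58.6)⁴ = 2.674 W m⁻².
1−α = 2.674/4.260 = 0.6278, so α = 0.3722.

0.372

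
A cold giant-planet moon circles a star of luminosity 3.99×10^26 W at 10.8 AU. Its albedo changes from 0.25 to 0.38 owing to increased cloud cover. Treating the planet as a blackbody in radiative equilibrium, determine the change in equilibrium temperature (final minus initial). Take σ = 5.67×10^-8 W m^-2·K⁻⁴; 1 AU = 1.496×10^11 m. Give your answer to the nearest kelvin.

-4 K

d = 10.8 × 1.496×10^11 m = 1.616×10^12 m.
S = L/(4πd²) = 12.16 W m^-2.
With α = 0.25, T₁ = 79.64 K.
With α = 0.38, T₂ = 75.94 K.
Change: 75.94 − 79.64 = -3.701 K.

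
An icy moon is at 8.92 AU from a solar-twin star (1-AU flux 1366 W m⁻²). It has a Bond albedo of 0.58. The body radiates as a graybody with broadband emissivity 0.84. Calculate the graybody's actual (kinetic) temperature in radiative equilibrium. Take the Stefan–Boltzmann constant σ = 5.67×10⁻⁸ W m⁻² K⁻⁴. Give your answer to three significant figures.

By the inverse-square law, S = 1366/8.92² = 17.17 W m⁻².
Averaging over the sphere, the absorbed flux is S(1−α)/4 = 1.803 W m⁻².
Equating to εσT⁴ with ε = 0.84: T = (1.803/0.84σ)^(1/4) = 78.44 K.

78.4 K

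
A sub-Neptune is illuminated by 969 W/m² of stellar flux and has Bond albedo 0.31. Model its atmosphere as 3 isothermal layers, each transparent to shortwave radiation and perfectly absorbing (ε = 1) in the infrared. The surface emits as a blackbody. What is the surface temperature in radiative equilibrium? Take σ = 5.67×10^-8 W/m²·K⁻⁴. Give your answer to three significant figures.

330 K

The effective emission temperature is T_e = [S(1−α)/(4σ)]^¼ = 233.0 K.
With N = 3 opaque layers, T_s = (N+1)^(1/4)·T_e = 4^(1/4)·233.0 = 329.5 K.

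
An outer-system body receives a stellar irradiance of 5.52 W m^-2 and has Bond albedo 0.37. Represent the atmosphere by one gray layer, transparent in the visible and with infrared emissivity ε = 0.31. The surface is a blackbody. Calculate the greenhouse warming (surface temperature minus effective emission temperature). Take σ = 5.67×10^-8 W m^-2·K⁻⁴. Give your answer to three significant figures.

2.69 kelvin

Effective emission temperature (TOA balance): σT_e⁴ = S(1−α)/4 = 0.8694 W m^-2 → T_e = 62.58 K.
For a single slab of emissivity ε, T_s⁴ = 2T_e⁴/(2−ε); thus T_s = 62.58·(1.183)^(1/4) = 65.27 K.
T_s − T_e = 65.27 − 62.58 = 2.691 K.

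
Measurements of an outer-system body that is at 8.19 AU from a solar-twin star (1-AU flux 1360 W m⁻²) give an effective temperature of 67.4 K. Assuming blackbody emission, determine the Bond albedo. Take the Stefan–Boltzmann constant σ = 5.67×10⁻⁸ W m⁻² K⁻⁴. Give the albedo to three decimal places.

0.769

By the inverse-square law, S = 1360/8.19² = 20.28 W m⁻².
From σT⁴ = S(1−α)/4 we invert for α: 1−α = 4σT⁴/S.
4σT⁴ = 4·5.67×10⁻⁸·(67.4)⁴ = 4.680 W m⁻².
1−α = 4.680/20.28 = 0.2308, so α = 0.7692.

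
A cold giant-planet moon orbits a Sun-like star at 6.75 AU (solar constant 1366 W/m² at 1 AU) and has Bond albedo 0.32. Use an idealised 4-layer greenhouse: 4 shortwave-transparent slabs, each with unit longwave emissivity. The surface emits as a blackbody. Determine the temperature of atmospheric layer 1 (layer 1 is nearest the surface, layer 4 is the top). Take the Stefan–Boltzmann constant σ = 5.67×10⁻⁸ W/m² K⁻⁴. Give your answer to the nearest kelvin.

138 kelvin

By the inverse-square law, S = 1366/6.75² = 29.98 W/m².
Top-of-atmosphere balance: σT_e⁴ = S(1−α)/4 = 5.097 W/m² → T_e = 97.37 K.
The net upward flux σT_e⁴ is constant between every pair of levels, so T_k⁴ = (N+1−k)T_e⁴.
T_1 = (4)^(1/4)·97.37 = 137.7 K.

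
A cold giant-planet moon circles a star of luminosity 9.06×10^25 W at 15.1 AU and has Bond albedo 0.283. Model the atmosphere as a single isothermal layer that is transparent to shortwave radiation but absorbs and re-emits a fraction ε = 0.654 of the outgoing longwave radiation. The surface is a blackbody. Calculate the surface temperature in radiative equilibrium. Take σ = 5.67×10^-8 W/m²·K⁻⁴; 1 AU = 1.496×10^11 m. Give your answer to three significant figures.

50.8 kelvin

Orbital distance: d = 15.1 AU = 2.259×10^12 m.
Spreading L over a sphere of radius d: S = 9.06×10^25/(4π·2.26×10^12²) = 1.413 W/m².
Effective emission temperature (TOA balance): σT_e⁴ = S(1−α)/4 = 0.2533 W/m² → T_e = 45.97 K.
Surface balance with a leaky layer gives σT_s⁴ = σT_e⁴·2/(2−ε), so T_s = T_e·[2/(2−0.654)]^(1/4) = 50.76 K.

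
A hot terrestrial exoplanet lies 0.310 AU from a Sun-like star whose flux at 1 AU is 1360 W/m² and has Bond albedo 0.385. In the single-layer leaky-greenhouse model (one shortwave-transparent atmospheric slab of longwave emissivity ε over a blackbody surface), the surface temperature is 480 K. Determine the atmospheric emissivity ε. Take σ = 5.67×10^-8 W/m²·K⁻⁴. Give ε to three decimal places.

0.554

Irradiance scales as 1/d², so S = 1360 W/m² × (1/0.310)² = 14150 W/m².
TOA balance gives T_e = 442.6 K.
T_s⁴ = T_e⁴·2/(2−ε) → ε = 2 − 2(T_e/T_s)⁴ = 2 − 2·(442.6/480)⁴ = 0.5542.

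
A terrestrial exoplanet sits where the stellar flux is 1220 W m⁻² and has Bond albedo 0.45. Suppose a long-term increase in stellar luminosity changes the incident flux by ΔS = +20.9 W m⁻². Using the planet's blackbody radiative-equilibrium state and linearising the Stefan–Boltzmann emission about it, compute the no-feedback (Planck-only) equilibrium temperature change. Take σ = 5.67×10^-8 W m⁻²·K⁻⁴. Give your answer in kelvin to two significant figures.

Reference equilibrium: T_e = [S(1−α)/(4σ)]^(1/4) = 233.2 K.
TOA radiative forcing: ΔF = (1−α)ΔS/4 = 0.55·(+20.9)/4 = 2.874 W m⁻².
Linearising σT⁴ gives d(σT⁴)/dT = 4σT_e³ = 2.877 W m⁻² per K.
Hence the no-feedback warming is ΔF/(4σT_e³) = 0.999 K.

1.0 K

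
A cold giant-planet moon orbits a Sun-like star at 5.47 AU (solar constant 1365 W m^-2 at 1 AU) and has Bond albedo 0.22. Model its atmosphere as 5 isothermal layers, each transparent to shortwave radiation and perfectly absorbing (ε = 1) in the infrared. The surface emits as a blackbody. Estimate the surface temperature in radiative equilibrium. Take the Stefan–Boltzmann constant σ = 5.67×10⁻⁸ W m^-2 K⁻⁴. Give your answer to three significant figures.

By the inverse-square law, S = 1365/5.47² = 45.62 W m^-2.
OLR = S(1−α)/4 = 8.896 W m^-2; the top layer radiates at T_e = 111.9 K.
With N = 5 opaque layers, T_s = (N+1)^(1/4)·T_e = 6^(1/4)·111.9 = 175.2 K.

175 kelvin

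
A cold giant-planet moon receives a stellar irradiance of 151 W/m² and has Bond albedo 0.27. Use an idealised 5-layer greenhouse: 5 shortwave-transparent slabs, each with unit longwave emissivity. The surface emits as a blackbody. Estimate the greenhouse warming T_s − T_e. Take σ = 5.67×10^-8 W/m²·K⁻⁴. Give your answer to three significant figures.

83.9 kelvin

Top-of-atmosphere balance: σT_e⁴ = S(1−α)/4 = 27.56 W/m² → T_e = 148.5 K.
T_s = (N+1)^(1/4)·T_e = 232.4 K.
Warming: T_s − T_e = 83.90 K.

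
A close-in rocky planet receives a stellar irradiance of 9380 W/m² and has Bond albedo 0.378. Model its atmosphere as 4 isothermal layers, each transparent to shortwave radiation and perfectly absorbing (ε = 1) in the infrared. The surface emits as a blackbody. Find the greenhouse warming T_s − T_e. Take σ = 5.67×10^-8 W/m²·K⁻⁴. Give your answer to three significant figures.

OLR = S(1−α)/4 = 1459 W/m²; the top layer radiates at T_e = 400.5 K.
Surface: T_s = (5)^¼·T_e = 598.9 K.
Warming: T_s − T_e = 198.4 K.

198 K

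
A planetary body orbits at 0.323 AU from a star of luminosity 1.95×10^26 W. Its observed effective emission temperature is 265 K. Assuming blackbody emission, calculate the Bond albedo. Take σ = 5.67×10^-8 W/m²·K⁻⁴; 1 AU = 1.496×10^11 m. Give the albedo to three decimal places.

Orbital distance: d = 0.323 AU = 4.832×10^10 m.
Spreading L over a sphere of radius d: S = 1.95×10^26/(4π·4.83×10^10²) = 6646 W/m².
Rearranging the radiative balance, α = 1 − 4σT⁴/S.
σT⁴ = 279.6 W/m², so 4σT⁴ = 1118 W/m².
1−α = 1118/6646 = 0.1683, so α = 0.8317.

0.832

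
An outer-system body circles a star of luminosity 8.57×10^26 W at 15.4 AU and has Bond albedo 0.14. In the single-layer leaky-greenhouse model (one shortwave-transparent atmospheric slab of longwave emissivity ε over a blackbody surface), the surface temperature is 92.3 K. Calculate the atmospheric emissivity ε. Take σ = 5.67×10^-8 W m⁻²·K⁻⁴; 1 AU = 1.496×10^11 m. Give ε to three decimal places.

d = 15.4 × 1.496×10^11 m = 2.304×10^12 m.
Spreading L over a sphere of radius d: S = 8.57×10^26/(4π·2.30×10^12²) = 12.85 W m⁻².
TOA balance gives T_e = 83.55 K.
Inverting T_s⁴ = 2T_e⁴/(2−ε): (T_e/T_s)⁴ = 0.6713, so ε = 2(1 − 0.6713) = 0.6574.

0.657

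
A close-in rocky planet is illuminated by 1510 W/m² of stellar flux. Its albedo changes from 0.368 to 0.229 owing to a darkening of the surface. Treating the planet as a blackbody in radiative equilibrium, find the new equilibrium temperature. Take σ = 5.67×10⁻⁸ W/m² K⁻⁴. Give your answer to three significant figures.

268 kelvin

New equilibrium: T₂ = [(1−0.229)·1510/(4σ)]^(1/4) = 267.7 K.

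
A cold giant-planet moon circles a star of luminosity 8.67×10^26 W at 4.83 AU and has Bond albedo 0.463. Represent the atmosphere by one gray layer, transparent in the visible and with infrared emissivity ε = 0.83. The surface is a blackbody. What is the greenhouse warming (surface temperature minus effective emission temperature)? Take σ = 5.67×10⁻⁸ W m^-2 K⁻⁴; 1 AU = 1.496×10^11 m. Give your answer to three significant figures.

Orbital distance: d = 4.83 AU = 7.226×10^11 m.
Flux at the orbit: S = L/(4πd²) = 8.67×10^26/(4π·(7.23×10^11)²) = 132.1 W m^-2.
At the top of the atmosphere, σT_e⁴ = S(1−α)/4 = 17.74 W m^-2, giving T_e = 133.0 K.
For a single slab of emissivity ε, T_s⁴ = 2T_e⁴/(2−ε); thus T_s = 133.0·(1.709)^(1/4) = 152.1 K.
T_s − T_e = 152.1 − 133.0 = 19.08 K.

19.1 kelvin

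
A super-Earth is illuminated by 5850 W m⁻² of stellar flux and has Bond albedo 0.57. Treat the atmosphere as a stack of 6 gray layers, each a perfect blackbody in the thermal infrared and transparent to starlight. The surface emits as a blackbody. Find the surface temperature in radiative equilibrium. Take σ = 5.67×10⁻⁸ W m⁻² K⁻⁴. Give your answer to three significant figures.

528 K

OLR = S(1−α)/4 = 628.9 W m⁻²; the top layer radiates at T_e = 324.5 K.
Layer-by-layer balance gives σT_s⁴ = (N+1)σT_e⁴, so T_s = 7^¼·324.5 = 527.9 K.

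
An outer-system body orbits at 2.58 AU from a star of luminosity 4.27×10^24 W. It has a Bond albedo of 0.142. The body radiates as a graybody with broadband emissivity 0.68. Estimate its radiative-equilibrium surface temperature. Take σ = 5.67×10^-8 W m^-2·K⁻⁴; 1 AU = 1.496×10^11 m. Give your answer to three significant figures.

59.7 kelvin

Orbital distance: d = 2.58 AU = 3.860×10^11 m.
Flux at the orbit: S = L/(4πd²) = 4.27×10^24/(4π·(3.86×10^11)²) = 2.281 W m^-2.
The planet absorbs (1−α)S over its disc πR² and re-emits over 4πR², so the mean absorbed flux is (1−0.142)·2.281/4 = 0.4893 W m^-2.
Equating to εσT⁴ with ε = 0.68: T = (0.4893/0.68σ)^(1/4) = 59.68 K.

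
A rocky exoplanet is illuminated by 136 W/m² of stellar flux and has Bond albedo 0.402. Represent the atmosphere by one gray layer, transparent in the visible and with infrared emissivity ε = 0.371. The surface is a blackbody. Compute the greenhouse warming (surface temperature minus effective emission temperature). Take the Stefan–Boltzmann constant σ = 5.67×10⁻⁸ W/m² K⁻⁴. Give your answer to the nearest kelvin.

Effective emission temperature (TOA balance): σT_e⁴ = S(1−α)/4 = 20.33 W/m² → T_e = 137.6 K.
The surface balance (absorbed SW + ε·downward IR = σT_s⁴) with T_a⁴ = T_s⁴/2 reduces to T_s = T_e·[2/(2−ε)]^¼ = 144.9 K.
Greenhouse warming: T_s − T_e = 7.243 K.

7 K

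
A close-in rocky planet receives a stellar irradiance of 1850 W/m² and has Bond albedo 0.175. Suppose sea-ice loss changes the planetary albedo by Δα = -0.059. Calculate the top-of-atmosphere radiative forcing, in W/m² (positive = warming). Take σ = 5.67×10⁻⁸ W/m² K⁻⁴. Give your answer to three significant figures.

The change in absorbed flux is Δ[S(1−α)/4] = −SΔα/4 = 27.29 W/m².

27.3 W/m²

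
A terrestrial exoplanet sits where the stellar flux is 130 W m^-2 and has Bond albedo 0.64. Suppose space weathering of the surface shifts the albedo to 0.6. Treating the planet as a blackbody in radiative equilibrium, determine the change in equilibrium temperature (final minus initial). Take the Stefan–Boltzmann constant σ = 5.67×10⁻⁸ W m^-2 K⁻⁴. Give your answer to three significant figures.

3.20 K

Before: T₁ = [130.0·0.36/(4σ)]^(1/4) = 119.9 K.
With α = 0.6, T₂ = 123.1 K.
Change: 123.1 − 119.9 = 3.199 K.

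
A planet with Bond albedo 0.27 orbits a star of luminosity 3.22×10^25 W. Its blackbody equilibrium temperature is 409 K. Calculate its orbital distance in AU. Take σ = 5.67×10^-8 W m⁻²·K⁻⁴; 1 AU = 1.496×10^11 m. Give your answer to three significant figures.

0.115 AU

Required flux: S = 4σT⁴/(1−α) = 8694 W m⁻².
Then d = [L/(4πS)]^(1/2) = 1.717×10^10 m, i.e. 0.1148 AU.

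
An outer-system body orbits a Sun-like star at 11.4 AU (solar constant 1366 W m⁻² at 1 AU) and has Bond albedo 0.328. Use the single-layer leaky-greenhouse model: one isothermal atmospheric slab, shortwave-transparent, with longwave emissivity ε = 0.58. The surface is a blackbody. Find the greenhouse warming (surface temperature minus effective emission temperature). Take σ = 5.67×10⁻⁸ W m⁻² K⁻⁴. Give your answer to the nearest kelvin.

Irradiance scales as 1/d², so S = 1366 W m⁻² × (1/11.4)² = 10.51 W m⁻².
At the top of the atmosphere, σT_e⁴ = S(1−α)/4 = 1.766 W m⁻², giving T_e = 74.70 K.
The surface balance (absorbed SW + ε·downward IR = σT_s⁴) with T_a⁴ = T_s⁴/2 reduces to T_s = T_e·[2/(2−ε)]^¼ = 81.38 K.
Greenhouse warming: T_s − T_e = 6.678 K.

7 kelvin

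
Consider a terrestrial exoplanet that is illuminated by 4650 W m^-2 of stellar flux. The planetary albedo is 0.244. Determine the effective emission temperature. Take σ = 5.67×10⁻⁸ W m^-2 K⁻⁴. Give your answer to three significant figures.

353 K

The planet absorbs (1−α)S over its disc πR² and re-emits over 4πR², so the mean absorbed flux is (1−0.244)·4650/4 = 878.9 W m^-2.
In equilibrium σT⁴ equals this, so T = 352.8 K.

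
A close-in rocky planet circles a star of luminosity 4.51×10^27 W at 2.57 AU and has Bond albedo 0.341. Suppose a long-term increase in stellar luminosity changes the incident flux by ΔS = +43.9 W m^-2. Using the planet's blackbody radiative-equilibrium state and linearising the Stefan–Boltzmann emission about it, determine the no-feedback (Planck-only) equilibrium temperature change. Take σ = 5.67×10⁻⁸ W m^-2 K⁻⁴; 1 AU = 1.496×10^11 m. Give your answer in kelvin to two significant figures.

1.3 K

d = 2.57 × 1.496×10^11 m = 3.845×10^11 m.
Spreading L over a sphere of radius d: S = 4.51×10^27/(4π·3.84×10^11²) = 2428 W m^-2.
Reference equilibrium: T_e = [S(1−α)/(4σ)]^(1/4) = 289.8 K.
Only a fraction (1−α) is absorbed and it's spread over 4πR², so ΔF = (1−α)ΔS/4 = 7.233 W m^-2.
The Planck feedback parameter is 4σT_e³ = 5.521 W m^-2/K.
So ΔT₀ = 7.233/5.521 = 1.31 K.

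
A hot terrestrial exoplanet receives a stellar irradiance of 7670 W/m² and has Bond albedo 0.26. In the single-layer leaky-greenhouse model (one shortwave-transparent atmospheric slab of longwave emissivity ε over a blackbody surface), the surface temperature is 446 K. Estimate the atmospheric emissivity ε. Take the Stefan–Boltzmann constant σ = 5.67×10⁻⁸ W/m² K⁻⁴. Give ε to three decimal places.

TOA balance gives T_e = 397.7 K.
Inverting T_s⁴ = 2T_e⁴/(2−ε): (T_e/T_s)⁴ = 0.6325, so ε = 2(1 − 0.6325) = 0.7350.

0.735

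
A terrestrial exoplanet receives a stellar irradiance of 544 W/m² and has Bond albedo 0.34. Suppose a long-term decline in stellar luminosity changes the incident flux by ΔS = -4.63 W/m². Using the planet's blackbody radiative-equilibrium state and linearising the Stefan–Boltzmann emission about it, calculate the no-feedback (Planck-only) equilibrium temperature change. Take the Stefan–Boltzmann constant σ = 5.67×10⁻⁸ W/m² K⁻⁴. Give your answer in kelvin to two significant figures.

-0.42 kelvin

The baseline emission temperature is T_e = 199.5 K.
Only a fraction (1−α) is absorbed and it's spread over 4πR², so ΔF = (1−α)ΔS/4 = -0.7639 W/m².
Planck response: λ_P = 4σT_e³ = 4·5.67×10⁻⁸·(199.5)³ = 1.800 W/m²/K.
Hence the no-feedback warming is ΔF/(4σT_e³) = -0.424 K.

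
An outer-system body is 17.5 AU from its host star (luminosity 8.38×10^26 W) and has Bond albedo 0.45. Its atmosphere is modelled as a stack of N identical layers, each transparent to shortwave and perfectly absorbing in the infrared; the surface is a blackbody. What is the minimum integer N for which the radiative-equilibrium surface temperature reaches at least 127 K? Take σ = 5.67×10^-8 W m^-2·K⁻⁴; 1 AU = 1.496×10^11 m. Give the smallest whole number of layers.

d = 17.5 × 1.496×10^11 m = 2.618×10^12 m.
S = L/(4πd²) = 9.730 W m^-2.
Top-of-atmosphere balance: σT_e⁴ = S(1−α)/4 = 1.338 W m^-2 → T_e = 69.70 K.
Need (N+1)T_e⁴ ≥ T_s⁴, i.e. N+1 ≥ (127/69.70)⁴ = 11.026.
The minimum whole number is N = 11.

11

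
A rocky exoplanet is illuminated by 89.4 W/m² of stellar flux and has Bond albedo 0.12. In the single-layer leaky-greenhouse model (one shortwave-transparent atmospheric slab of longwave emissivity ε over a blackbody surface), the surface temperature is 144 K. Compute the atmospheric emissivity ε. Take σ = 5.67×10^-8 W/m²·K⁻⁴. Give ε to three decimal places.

0.387

Effective temperature: T_e = [S(1−α)/(4σ)]^(1/4) = 136.5 K.
T_s⁴ = T_e⁴·2/(2−ε) → ε = 2 − 2(T_e/T_s)⁴ = 2 − 2·(136.5/144)⁴ = 0.3865.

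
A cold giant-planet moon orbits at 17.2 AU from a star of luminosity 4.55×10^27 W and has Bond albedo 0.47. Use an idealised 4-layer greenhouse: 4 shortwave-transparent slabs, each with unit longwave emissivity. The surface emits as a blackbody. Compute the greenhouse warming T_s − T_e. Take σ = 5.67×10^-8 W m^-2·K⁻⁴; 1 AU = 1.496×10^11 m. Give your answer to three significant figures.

d = 17.2 × 1.496×10^11 m = 2.573×10^12 m.
Flux at the orbit: S = L/(4πd²) = 4.55×10^27/(4π·(2.57×10^12)²) = 54.69 W m^-2.
OLR = S(1−α)/4 = 7.246 W m^-2; the top layer radiates at T_e = 106.3 K.
T_s = (N+1)^(1/4)·T_e = 159.0 K.
So the greenhouse effect raises the surface by 159.0 − 106.3 = 52.67 K.

52.7 K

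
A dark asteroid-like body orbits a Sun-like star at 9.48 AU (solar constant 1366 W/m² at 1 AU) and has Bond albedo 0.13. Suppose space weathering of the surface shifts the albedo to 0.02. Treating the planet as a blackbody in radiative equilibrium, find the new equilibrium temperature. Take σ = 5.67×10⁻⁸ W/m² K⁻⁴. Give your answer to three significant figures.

Irradiance scales as 1/d², so S = 1366 W/m² × (1/9.48)² = 15.20 W/m².
With the new albedo, S(1−α₂)/4 = 3.724 W/m², so T₂ = 90.02 K.

90.0 kelvin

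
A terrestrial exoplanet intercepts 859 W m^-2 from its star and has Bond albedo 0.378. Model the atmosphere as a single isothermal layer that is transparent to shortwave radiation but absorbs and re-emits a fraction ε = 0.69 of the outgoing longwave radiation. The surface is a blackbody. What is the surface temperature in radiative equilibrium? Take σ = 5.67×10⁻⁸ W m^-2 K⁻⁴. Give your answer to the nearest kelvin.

The planet radiates to space at T_e = [S(1−α)/(4σ)]^(1/4) = 220.3 K.
The surface balance (absorbed SW + ε·downward IR = σT_s⁴) with T_a⁴ = T_s⁴/2 reduces to T_s = T_e·[2/(2−ε)]^¼ = 244.9 K.

245 kelvin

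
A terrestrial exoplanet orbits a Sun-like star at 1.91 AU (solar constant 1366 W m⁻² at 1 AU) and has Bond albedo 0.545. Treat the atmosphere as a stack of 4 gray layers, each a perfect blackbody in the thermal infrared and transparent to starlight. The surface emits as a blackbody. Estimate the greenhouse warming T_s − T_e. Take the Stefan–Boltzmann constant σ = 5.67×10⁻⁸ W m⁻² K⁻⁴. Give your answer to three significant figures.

82.0 K

By the inverse-square law, S = 1366/1.91² = 374.4 W m⁻².
Top-of-atmosphere balance: σT_e⁴ = S(1−α)/4 = 42.59 W m⁻² → T_e = 165.6 K.
Surface: T_s = (5)^¼·T_e = 247.6 K.
So the greenhouse effect raises the surface by 247.6 − 165.6 = 82.01 K.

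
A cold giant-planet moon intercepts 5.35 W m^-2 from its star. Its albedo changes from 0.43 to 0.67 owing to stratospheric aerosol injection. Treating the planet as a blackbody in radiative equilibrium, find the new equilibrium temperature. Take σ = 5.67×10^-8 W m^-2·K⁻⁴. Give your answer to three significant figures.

52.8 kelvin

With the new albedo, S(1−α₂)/4 = 0.4414 W m^-2, so T₂ = 52.82 K.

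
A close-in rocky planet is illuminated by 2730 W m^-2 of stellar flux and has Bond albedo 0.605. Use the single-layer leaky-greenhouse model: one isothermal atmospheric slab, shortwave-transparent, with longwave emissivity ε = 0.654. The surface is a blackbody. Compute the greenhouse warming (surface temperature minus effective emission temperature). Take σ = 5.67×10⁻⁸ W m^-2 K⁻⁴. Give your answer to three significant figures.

27.3 K

At the top of the atmosphere, σT_e⁴ = S(1−α)/4 = 269.6 W m^-2, giving T_e = 262.6 K.
The surface balance (absorbed SW + ε·downward IR = σT_s⁴) with T_a⁴ = T_s⁴/2 reduces to T_s = T_e·[2/(2−ε)]^¼ = 289.9 K.
Greenhouse warming: T_s − T_e = 27.33 K.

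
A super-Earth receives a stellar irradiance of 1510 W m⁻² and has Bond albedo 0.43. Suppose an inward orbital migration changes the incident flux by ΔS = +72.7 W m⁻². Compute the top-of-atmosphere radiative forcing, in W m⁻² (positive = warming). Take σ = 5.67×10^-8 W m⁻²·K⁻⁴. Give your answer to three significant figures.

Only a fraction (1−α) is absorbed and it's spread over 4πR², so ΔF = (1−α)ΔS/4 = 10.36 W m⁻².

10.4 W m⁻²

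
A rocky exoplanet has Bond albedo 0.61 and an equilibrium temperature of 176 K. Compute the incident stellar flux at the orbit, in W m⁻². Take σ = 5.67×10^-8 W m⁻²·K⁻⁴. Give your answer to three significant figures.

Invert the energy balance for S: S = 4σT⁴/(1−α).
The emitted flux is σT⁴ = 54.40 W m⁻².
S = 4·54.40/0.39 = 558.0 W m⁻².

558 W m⁻²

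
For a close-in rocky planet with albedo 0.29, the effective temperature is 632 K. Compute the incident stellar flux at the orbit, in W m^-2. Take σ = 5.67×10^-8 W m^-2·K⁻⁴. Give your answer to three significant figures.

From S(1−α)/4 = σT⁴: S = 4σT⁴/(1−α).
The emitted flux is σT⁴ = 9046 W m^-2.
So S = 4×9046/(1−0.29) = 50960 W m^-2.

51000 W m^-2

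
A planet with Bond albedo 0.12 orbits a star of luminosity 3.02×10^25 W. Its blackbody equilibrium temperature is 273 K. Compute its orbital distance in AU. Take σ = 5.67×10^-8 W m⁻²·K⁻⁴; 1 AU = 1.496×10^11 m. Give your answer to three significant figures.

0.274 AU

Required flux: S = 4σT⁴/(1−α) = 1432 W m⁻².
S = L/(4πd²) → d = √(L/4πS) = √(3.02×10^25/(4π·1432)) = 4.097×10^10 m = 0.2739 AU.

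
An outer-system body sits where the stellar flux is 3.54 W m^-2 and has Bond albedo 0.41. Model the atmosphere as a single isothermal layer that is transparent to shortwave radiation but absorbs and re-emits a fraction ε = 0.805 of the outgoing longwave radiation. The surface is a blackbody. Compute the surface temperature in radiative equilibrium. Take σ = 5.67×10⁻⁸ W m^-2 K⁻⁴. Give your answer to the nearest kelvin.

Effective emission temperature (TOA balance): σT_e⁴ = S(1−α)/4 = 0.5222 W m^-2 → T_e = 55.09 K.
Surface balance with a leaky layer gives σT_s⁴ = σT_e⁴·2/(2−ε), so T_s = T_e·[2/(2−0.805)]^(1/4) = 62.66 K.

63 K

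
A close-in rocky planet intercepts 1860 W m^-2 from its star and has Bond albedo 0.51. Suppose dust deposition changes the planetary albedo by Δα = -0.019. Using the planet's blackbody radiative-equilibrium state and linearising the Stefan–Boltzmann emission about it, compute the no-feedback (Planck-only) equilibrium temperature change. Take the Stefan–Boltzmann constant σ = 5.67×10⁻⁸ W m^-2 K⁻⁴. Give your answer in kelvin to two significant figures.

The baseline emission temperature is T_e = 251.8 K.
TOA radiative forcing: ΔF = −S·Δα/4 = −1860·(-0.019)/4 = 8.835 W m^-2.
Linearising σT⁴ gives d(σT⁴)/dT = 4σT_e³ = 3.620 W m^-2 per K.
So ΔT₀ = 8.835/3.620 = 2.44 K.

2.4 kelvin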